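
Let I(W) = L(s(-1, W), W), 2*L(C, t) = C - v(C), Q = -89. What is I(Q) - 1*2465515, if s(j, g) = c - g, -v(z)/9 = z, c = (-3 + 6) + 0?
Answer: -2465055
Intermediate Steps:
c = 3 (c = 3 + 0 = 3)
v(z) = -9*z
s(j, g) = 3 - g
L(C, t) = 5*C (L(C, t) = (C - (-9)*C)/2 = (C + 9*C)/2 = (10*C)/2 = 5*C)
I(W) = 15 - 5*W (I(W) = 5*(3 - W) = 15 - 5*W)
I(Q) - 1*2465515 = (15 - 5*(-89)) - 1*2465515 = (15 + 445) - 2465515 = 460 - 2465515 = -2465055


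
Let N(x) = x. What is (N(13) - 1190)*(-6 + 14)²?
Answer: -75328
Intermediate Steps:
(N(13) - 1190)*(-6 + 14)² = (13 - 1190)*(-6 + 14)² = -1177*8² = -1177*64 = -75328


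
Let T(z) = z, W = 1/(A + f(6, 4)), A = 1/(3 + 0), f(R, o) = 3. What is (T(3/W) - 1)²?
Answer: 81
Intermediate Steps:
A = ⅓ (A = 1/3 = ⅓ ≈ 0.33333)
W = 3/10 (W = 1/(⅓ + 3) = 1/(10/3) = 3/10 ≈ 0.30000)
(T(3/W) - 1)² = (3/(3/10) - 1)² = (3*(10/3) - 1)² = (10 - 1)² = 9² = 81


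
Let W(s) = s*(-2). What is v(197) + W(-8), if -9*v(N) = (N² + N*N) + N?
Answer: -77671/9 ≈ -8630.1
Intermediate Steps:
W(s) = -2*s
v(N) = -2*N²/9 - N/9 (v(N) = -((N² + N*N) + N)/9 = -((N² + N²) + N)/9 = -(2*N² + N)/9 = -(N + 2*N²)/9 = -2*N²/9 - N/9)
v(197) + W(-8) = -⅑*197*(1 + 2*197) - 2*(-8) = -⅑*197*(1 + 394) + 16 = -⅑*197*395 + 16 = -77815/9 + 16 = -77671/9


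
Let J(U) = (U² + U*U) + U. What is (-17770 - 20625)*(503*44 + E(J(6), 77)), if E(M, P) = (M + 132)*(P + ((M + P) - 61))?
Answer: -2228522590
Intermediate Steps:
J(U) = U + 2*U² (J(U) = (U² + U²) + U = 2*U² + U = U + 2*U²)
E(M, P) = (132 + M)*(-61 + M + 2*P) (E(M, P) = (132 + M)*(P + (-61 + M + P)) = (132 + M)*(-61 + M + 2*P))
(-17770 - 20625)*(503*44 + E(J(6), 77)) = (-17770 - 20625)*(503*44 + (-8052 + (6*(1 + 2*6))² + 71*(6*(1 + 2*6)) + 264*77 + 2*(6*(1 + 2*6))*77)) = -38395*(22132 + (-8052 + (6*(1 + 12))² + 71*(6*(1 + 12)) + 20328 + 2*(6*(1 + 12))*77)) = -38395*(22132 + (-8052 + (6*13)² + 71*(6*13) + 20328 + 2*(6*13)*77)) = -38395*(22132 + (-8052 + 78² + 71*78 + 20328 + 2*78*77)) = -38395*(22132 + (-8052 + 6084 + 5538 + 20328 + 12012)) = -38395*(22132 + 35910) = -38395*58042 = -2228522590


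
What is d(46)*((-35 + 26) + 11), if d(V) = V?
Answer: 92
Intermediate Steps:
d(46)*((-35 + 26) + 11) = 46*((-35 + 26) + 11) = 46*(-9 + 11) = 46*2 = 92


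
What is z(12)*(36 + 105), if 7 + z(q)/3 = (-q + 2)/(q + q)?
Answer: -12549/4 ≈ -3137.3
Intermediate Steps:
z(q) = -21 + 3*(2 - q)/(2*q) (z(q) = -21 + 3*((-q + 2)/(q + q)) = -21 + 3*((2 - q)/((2*q))) = -21 + 3*((2 - q)*(1/(2*q))) = -21 + 3*((2 - q)/(2*q)) = -21 + 3*(2 - q)/(2*q))
z(12)*(36 + 105) = (-45/2 + 3/12)*(36 + 105) = (-45/2 + 3*(1/12))*141 = (-45/2 + ¼)*141 = -89/4*141 = -12549/4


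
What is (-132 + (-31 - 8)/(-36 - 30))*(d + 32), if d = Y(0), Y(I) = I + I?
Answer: -46256/11 ≈ -4205.1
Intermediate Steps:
Y(I) = 2*I
d = 0 (d = 2*0 = 0)
(-132 + (-31 - 8)/(-36 - 30))*(d + 32) = (-132 + (-31 - 8)/(-36 - 30))*(0 + 32) = (-132 - 39/(-66))*32 = (-132 - 39*(-1/66))*32 = (-132 + 13/22)*32 = -2891/22*32 = -46256/11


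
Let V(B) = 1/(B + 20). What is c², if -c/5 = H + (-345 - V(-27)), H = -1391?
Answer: 3691170025/49 ≈ 7.5330e+7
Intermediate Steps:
V(B) = 1/(20 + B)
c = 60755/7 (c = -5*(-1391 + (-345 - 1/(20 - 27))) = -5*(-1391 + (-345 - 1/(-7))) = -5*(-1391 + (-345 - 1*(-⅐))) = -5*(-1391 + (-345 + ⅐)) = -5*(-1391 - 2414/7) = -5*(-12151/7) = 60755/7 ≈ 8679.3)
c² = (60755/7)² = 3691170025/49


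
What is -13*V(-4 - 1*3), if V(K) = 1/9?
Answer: -13/9 ≈ -1.4444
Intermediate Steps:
V(K) = ⅑
-13*V(-4 - 1*3) = -13*⅑ = -13/9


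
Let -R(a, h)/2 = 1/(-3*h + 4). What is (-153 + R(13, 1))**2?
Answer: 24025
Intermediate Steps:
R(a, h) = -2/(4 - 3*h) (R(a, h) = -2/(-3*h + 4) = -2/(4 - 3*h))
(-153 + R(13, 1))**2 = (-153 + 2/(-4 + 3*1))**2 = (-153 + 2/(-4 + 3))**2 = (-153 + 2/(-1))**2 = (-153 + 2*(-1))**2 = (-153 - 2)**2 = (-155)**2 = 24025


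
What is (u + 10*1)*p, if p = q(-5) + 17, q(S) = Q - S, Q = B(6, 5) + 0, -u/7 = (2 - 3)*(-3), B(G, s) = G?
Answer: -308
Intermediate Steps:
u = -21 (u = -7*(2 - 3)*(-3) = -(-7)*(-3) = -7*3 = -21)
Q = 6 (Q = 6 + 0 = 6)
q(S) = 6 - S
p = 28 (p = (6 - 1*(-5)) + 17 = (6 + 5) + 17 = 11 + 17 = 28)
(u + 10*1)*p = (-21 + 10*1)*28 = (-21 + 10)*28 = -11*28 = -308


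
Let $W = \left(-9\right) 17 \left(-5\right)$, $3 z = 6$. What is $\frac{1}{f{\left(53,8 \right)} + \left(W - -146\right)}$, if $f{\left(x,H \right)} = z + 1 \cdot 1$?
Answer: $\frac{1}{914} \approx 0.0010941$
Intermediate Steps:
$z = 2$ ($z = \frac{1}{3} \cdot 6 = 2$)
$W = 765$ ($W = \left(-153\right) \left(-5\right) = 765$)
$f{\left(x,H \right)} = 3$ ($f{\left(x,H \right)} = 2 + 1 \cdot 1 = 2 + 1 = 3$)
$\frac{1}{f{\left(53,8 \right)} + \left(W - -146\right)} = \frac{1}{3 + \left(765 - -146\right)} = \frac{1}{3 + \left(765 + 146\right)} = \frac{1}{3 + 911} = \frac{1}{914}$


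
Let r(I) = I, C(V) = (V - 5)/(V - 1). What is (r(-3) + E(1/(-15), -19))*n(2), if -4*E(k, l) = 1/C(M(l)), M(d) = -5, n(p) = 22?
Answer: -693/10 ≈ -69.300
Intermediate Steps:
C(V) = (-5 + V)/(-1 + V)
E(k, l) = -3/20 (E(k, l) = -(-1 - 5)/(-5 - 5)/4 = -1/(4*(-10/(-6))) = -1/(4*((-⅙*(-10)))) = -1/(4*5/3) = -¼*⅗ = -3/20)
(r(-3) + E(1/(-15), -19))*n(2) = (-3 - 3/20)*22 = -63/20*22 = -693/10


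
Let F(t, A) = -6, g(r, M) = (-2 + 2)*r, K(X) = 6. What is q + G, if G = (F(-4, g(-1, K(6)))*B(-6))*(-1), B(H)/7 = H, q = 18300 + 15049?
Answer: 33097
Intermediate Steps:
q = 33349
B(H) = 7*H
g(r, M) = 0 (g(r, M) = 0*r = 0)
G = -252 (G = -42*(-6)*(-1) = -6*(-42)*(-1) = 252*(-1) = -252)
q + G = 33349 - 252 = 33097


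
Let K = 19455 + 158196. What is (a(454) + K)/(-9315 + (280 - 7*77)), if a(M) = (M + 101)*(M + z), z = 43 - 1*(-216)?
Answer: -286683/4787 ≈ -59.888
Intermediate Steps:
z = 259 (z = 43 + 216 = 259)
a(M) = (101 + M)*(259 + M) (a(M) = (M + 101)*(M + 259) = (101 + M)*(259 + M))
K = 177651
(a(454) + K)/(-9315 + (280 - 7*77)) = ((26159 + 454² + 360*454) + 177651)/(-9315 + (280 - 7*77)) = ((26159 + 206116 + 163440) + 177651)/(-9315 + (280 - 539)) = (395715 + 177651)/(-9315 - 259) = 573366/(-9574) = 573366*(-1/9574) = -286683/4787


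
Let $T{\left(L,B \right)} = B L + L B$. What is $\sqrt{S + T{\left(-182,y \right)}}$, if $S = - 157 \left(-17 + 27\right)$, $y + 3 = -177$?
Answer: $5 \sqrt{2558} \approx 252.88$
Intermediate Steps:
$y = -180$ ($y = -3 - 177 = -180$)
$T{\left(L,B \right)} = 2 B L$ ($T{\left(L,B \right)} = B L + B L = 2 B L$)
$S = -1570$ ($S = \left(-157\right) 10 = -1570$)
$\sqrt{S + T{\left(-182,y \right)}} = \sqrt{-1570 + 2 \left(-180\right) \left(-182\right)} = \sqrt{-1570 + 65520} = \sqrt{63950} = 5 \sqrt{2558}$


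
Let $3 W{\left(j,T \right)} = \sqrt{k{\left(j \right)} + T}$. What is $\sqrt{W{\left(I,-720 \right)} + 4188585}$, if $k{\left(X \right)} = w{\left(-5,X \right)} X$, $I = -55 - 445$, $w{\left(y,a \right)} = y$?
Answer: $\frac{\sqrt{37697265 + 6 \sqrt{445}}}{3} \approx 2046.6$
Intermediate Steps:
$I = -500$ ($I = -55 - 445 = -500$)
$k{\left(X \right)} = - 5 X$
$W{\left(j,T \right)} = \frac{\sqrt{T - 5 j}}{3}$ ($W{\left(j,T \right)} = \frac{\sqrt{- 5 j + T}}{3} = \frac{\sqrt{T - 5 j}}{3}$)
$\sqrt{W{\left(I,-720 \right)} + 4188585} = \sqrt{\frac{\sqrt{-720 - -2500}}{3} + 4188585} = \sqrt{\frac{\sqrt{-720 + 2500}}{3} + 4188585} = \sqrt{\frac{\sqrt{1780}}{3} + 4188585} = \sqrt{\frac{2 \sqrt{445}}{3} + 4188585} = \sqrt{4188585 + \frac{2 \sqrt{445}}{3}}$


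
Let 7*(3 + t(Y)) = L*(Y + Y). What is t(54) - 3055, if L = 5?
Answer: -20866/7 ≈ -2980.9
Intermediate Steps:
t(Y) = -3 + 10*Y/7 (t(Y) = -3 + (5*(Y + Y))/7 = -3 + (5*(2*Y))/7 = -3 + (10*Y)/7 = -3 + 10*Y/7)
t(54) - 3055 = (-3 + (10/7)*54) - 3055 = (-3 + 540/7) - 3055 = 519/7 - 3055 = -20866/7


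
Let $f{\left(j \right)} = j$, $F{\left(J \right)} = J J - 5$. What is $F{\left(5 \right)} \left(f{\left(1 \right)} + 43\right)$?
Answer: $880$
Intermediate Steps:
$F{\left(J \right)} = -5 + J^{2}$ ($F{\left(J \right)} = J^{2} - 5 = -5 + J^{2}$)
$F{\left(5 \right)} \left(f{\left(1 \right)} + 43\right) = \left(-5 + 5^{2}\right) \left(1 + 43\right) = \left(-5 + 25\right) 44 = 20 \cdot 44 = 880$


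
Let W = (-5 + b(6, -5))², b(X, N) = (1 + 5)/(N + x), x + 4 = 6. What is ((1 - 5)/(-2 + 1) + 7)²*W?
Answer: 5929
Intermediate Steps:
x = 2 (x = -4 + 6 = 2)
b(X, N) = 6/(2 + N) (b(X, N) = (1 + 5)/(N + 2) = 6/(2 + N))
W = 49 (W = (-5 + 6/(2 - 5))² = (-5 + 6/(-3))² = (-5 + 6*(-⅓))² = (-5 - 2)² = (-7)² = 49)
((1 - 5)/(-2 + 1) + 7)²*W = ((1 - 5)/(-2 + 1) + 7)²*49 = (-4/(-1) + 7)²*49 = (-4*(-1) + 7)²*49 = (4 + 7)²*49 = 11²*49 = 121*49 = 5929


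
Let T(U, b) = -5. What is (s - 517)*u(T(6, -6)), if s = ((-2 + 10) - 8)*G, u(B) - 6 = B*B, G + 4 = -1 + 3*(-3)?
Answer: -16027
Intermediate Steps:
G = -14 (G = -4 + (-1 + 3*(-3)) = -4 + (-1 - 9) = -4 - 10 = -14)
u(B) = 6 + B² (u(B) = 6 + B*B = 6 + B²)
s = 0 (s = ((-2 + 10) - 8)*(-14) = (8 - 8)*(-14) = 0*(-14) = 0)
(s - 517)*u(T(6, -6)) = (0 - 517)*(6 + (-5)²) = -517*(6 + 25) = -517*31 = -16027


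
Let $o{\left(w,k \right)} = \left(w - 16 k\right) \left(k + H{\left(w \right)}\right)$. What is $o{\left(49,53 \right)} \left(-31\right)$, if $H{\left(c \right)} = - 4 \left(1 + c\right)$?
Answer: $-3641043$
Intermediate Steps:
$H{\left(c \right)} = -4 - 4 c$
$o{\left(w,k \right)} = \left(w - 16 k\right) \left(-4 + k - 4 w\right)$ ($o{\left(w,k \right)} = \left(w - 16 k\right) \left(k - \left(4 + 4 w\right)\right) = \left(w - 16 k\right) \left(-4 + k - 4 w\right)$)
$o{\left(49,53 \right)} \left(-31\right) = \left(- 16 \cdot 53^{2} + 53 \cdot 49 - 196 \left(1 + 49\right) + 64 \cdot 53 \left(1 + 49\right)\right) \left(-31\right) = \left(\left(-16\right) 2809 + 2597 - 196 \cdot 50 + 64 \cdot 53 \cdot 50\right) \left(-31\right) = \left(-44944 + 2597 - 9800 + 169600\right) \left(-31\right) = 117453 \left(-31\right) = -3641043$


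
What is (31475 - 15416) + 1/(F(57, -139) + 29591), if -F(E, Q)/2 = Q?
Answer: 479666272/29869 ≈ 16059.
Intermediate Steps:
F(E, Q) = -2*Q
(31475 - 15416) + 1/(F(57, -139) + 29591) = (31475 - 15416) + 1/(-2*(-139) + 29591) = 16059 + 1/(278 + 29591) = 16059 + 1/29869 = 479666272/29869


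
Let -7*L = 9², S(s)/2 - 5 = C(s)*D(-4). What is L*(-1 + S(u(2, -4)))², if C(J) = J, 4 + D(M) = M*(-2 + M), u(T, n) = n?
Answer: -1846881/7 ≈ -2.6384e+5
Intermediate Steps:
D(M) = -4 + M*(-2 + M)
S(s) = 10 + 40*s (S(s) = 10 + 2*(s*(-4 + (-4)² - 2*(-4))) = 10 + 2*(s*(-4 + 16 + 8)) = 10 + 2*(s*20) = 10 + 2*(20*s) = 10 + 40*s)
L = -81/7 (L = -⅐*9² = -⅐*81 = -81/7 ≈ -11.571)
L*(-1 + S(u(2, -4)))² = -81*(-1 + (10 + 40*(-4)))²/7 = -81*(-1 + (10 - 160))²/7 = -81*(-1 - 150)²/7 = -81/7*(-151)² = -81/7*22801 = -1846881/7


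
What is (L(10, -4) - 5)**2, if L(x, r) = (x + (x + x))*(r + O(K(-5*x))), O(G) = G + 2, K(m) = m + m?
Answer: 9394225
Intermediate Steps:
K(m) = 2*m
O(G) = 2 + G
L(x, r) = 3*x*(2 + r - 10*x) (L(x, r) = (x + (x + x))*(r + (2 + 2*(-5*x))) = (x + 2*x)*(r + (2 - 10*x)) = (3*x)*(2 + r - 10*x) = 3*x*(2 + r - 10*x))
(L(10, -4) - 5)**2 = (3*10*(2 - 4 - 10*10) - 5)**2 = (3*10*(2 - 4 - 100) - 5)**2 = (3*10*(-102) - 5)**2 = (-3060 - 5)**2 = (-3065)**2 = 9394225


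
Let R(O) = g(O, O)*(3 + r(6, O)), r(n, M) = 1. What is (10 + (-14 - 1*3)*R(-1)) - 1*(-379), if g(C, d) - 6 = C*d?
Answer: -87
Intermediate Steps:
g(C, d) = 6 + C*d
R(O) = 24 + 4*O² (R(O) = (6 + O*O)*(3 + 1) = (6 + O²)*4 = 24 + 4*O²)
(10 + (-14 - 1*3)*R(-1)) - 1*(-379) = (10 + (-14 - 1*3)*(24 + 4*(-1)²)) - 1*(-379) = (10 + (-14 - 3)*(24 + 4*1)) + 379 = (10 - 17*(24 + 4)) + 379 = (10 - 17*28) + 379 = (10 - 476) + 379 = -466 + 379 = -87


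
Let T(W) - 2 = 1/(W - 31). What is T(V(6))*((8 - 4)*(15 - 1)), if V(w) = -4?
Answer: 552/5 ≈ 110.40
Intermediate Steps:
T(W) = 2 + 1/(-31 + W) (T(W) = 2 + 1/(W - 31) = 2 + 1/(-31 + W))
T(V(6))*((8 - 4)*(15 - 1)) = ((-61 + 2*(-4))/(-31 - 4))*((8 - 4)*(15 - 1)) = ((-61 - 8)/(-35))*(4*14) = -1/35*(-69)*56 = (69/35)*56 = 552/5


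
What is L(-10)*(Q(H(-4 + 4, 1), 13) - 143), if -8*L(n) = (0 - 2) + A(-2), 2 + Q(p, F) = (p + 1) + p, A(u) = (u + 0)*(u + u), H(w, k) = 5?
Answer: 201/2 ≈ 100.50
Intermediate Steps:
A(u) = 2*u**2 (A(u) = u*(2*u) = 2*u**2)
Q(p, F) = -1 + 2*p (Q(p, F) = -2 + ((p + 1) + p) = -2 + ((1 + p) + p) = -2 + (1 + 2*p) = -1 + 2*p)
L(n) = -3/4 (L(n) = -((0 - 2) + 2*(-2)**2)/8 = -(-2 + 2*4)/8 = -(-2 + 8)/8 = -1/8*6 = -3/4)
L(-10)*(Q(H(-4 + 4, 1), 13) - 143) = -3*((-1 + 2*5) - 143)/4 = -3*((-1 + 10) - 143)/4 = -3*(9 - 143)/4 = -3/4*(-134) = 201/2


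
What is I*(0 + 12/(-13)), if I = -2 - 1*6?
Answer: 96/13 ≈ 7.3846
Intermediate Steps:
I = -8 (I = -2 - 6 = -8)
I*(0 + 12/(-13)) = -8*(0 + 12/(-13)) = -8*(0 + 12*(-1/13)) = -8*(0 - 12/13) = -8*(-12/13) = 96/13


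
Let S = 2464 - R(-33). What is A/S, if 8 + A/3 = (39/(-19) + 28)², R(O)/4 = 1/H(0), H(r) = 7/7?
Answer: 240161/296020 ≈ 0.81130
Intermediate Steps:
H(r) = 1 (H(r) = 7*(⅐) = 1)
R(O) = 4 (R(O) = 4/1 = 4*1 = 4)
A = 720483/361 (A = -24 + 3*(39/(-19) + 28)² = -24 + 3*(39*(-1/19) + 28)² = -24 + 3*(-39/19 + 28)² = -24 + 3*(493/19)² = -24 + 3*(243049/361) = -24 + 729147/361 = 720483/361 ≈ 1995.8)
S = 2460 (S = 2464 - 1*4 = 2464 - 4 = 2460)
A/S = (720483/361)/2460 = (720483/361)*(1/2460) = 240161/296020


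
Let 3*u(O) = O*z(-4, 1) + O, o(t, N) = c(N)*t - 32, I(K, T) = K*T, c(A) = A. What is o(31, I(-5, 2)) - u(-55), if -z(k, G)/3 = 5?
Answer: -1796/3 ≈ -598.67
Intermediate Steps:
z(k, G) = -15 (z(k, G) = -3*5 = -15)
o(t, N) = -32 + N*t (o(t, N) = N*t - 32 = -32 + N*t)
u(O) = -14*O/3 (u(O) = (O*(-15) + O)/3 = (-15*O + O)/3 = (-14*O)/3 = -14*O/3)
o(31, I(-5, 2)) - u(-55) = (-32 - 5*2*31) - (-14)*(-55)/3 = (-32 - 10*31) - 1*770/3 = (-32 - 310) - 770/3 = -342 - 770/3 = -1796/3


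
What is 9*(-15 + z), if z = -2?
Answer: -153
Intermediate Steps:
9*(-15 + z) = 9*(-15 - 2) = 9*(-17) = -153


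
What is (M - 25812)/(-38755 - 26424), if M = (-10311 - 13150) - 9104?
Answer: 58377/65179 ≈ 0.89564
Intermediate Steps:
M = -32565 (M = -23461 - 9104 = -32565)
(M - 25812)/(-38755 - 26424) = (-32565 - 25812)/(-38755 - 26424) = -58377/(-65179) = -58377*(-1/65179) = 58377/65179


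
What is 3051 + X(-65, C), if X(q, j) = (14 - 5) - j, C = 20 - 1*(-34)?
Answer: 3006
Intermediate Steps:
C = 54 (C = 20 + 34 = 54)
X(q, j) = 9 - j
3051 + X(-65, C) = 3051 + (9 - 1*54) = 3051 + (9 - 54) = 3051 - 45 = 3006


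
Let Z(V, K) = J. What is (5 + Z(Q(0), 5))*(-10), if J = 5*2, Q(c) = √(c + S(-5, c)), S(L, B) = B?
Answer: -150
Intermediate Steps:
Q(c) = √2*√c (Q(c) = √(c + c) = √(2*c) = √2*√c)
J = 10
Z(V, K) = 10
(5 + Z(Q(0), 5))*(-10) = (5 + 10)*(-10) = 15*(-10) = -150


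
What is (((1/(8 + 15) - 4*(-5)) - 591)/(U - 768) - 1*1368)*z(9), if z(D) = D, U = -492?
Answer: -1415411/115 ≈ -12308.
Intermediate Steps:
(((1/(8 + 15) - 4*(-5)) - 591)/(U - 768) - 1*1368)*z(9) = (((1/(8 + 15) - 4*(-5)) - 591)/(-492 - 768) - 1*1368)*9 = (((1/23 + 20) - 591)/(-1260) - 1368)*9 = (((1/23 + 20) - 591)*(-1/1260) - 1368)*9 = ((461/23 - 591)*(-1/1260) - 1368)*9 = (-13132/23*(-1/1260) - 1368)*9 = (469/1035 - 1368)*9 = -1415411/1035*9 = -1415411/115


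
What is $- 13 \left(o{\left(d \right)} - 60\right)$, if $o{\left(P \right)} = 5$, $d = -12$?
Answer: $715$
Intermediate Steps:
$- 13 \left(o{\left(d \right)} - 60\right) = - 13 \left(5 - 60\right) = \left(-13\right) \left(-55\right) = 715$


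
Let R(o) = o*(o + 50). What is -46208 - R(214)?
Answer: -102704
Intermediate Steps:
R(o) = o*(50 + o)
-46208 - R(214) = -46208 - 214*(50 + 214) = -46208 - 214*264 = -46208 - 1*56496 = -46208 - 56496 = -102704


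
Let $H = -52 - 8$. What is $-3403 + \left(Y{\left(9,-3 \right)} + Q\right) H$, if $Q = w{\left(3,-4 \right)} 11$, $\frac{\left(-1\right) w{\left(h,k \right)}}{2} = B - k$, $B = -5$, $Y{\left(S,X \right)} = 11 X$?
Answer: $-2743$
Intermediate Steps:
$w{\left(h,k \right)} = 10 + 2 k$ ($w{\left(h,k \right)} = - 2 \left(-5 - k\right) = 10 + 2 k$)
$H = -60$ ($H = -52 - 8 = -60$)
$Q = 22$ ($Q = \left(10 + 2 \left(-4\right)\right) 11 = \left(10 - 8\right) 11 = 2 \cdot 11 = 22$)
$-3403 + \left(Y{\left(9,-3 \right)} + Q\right) H = -3403 + \left(11 \left(-3\right) + 22\right) \left(-60\right) = -3403 + \left(-33 + 22\right) \left(-60\right) = -3403 - -660 = -3403 + 660 = -2743$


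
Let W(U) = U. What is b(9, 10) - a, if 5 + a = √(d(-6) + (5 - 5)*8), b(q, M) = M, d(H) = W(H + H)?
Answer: 15 - 2*I*√3 ≈ 15.0 - 3.4641*I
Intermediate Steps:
d(H) = 2*H (d(H) = H + H = 2*H)
a = -5 + 2*I*√3 (a = -5 + √(2*(-6) + (5 - 5)*8) = -5 + √(-12 + 0*8) = -5 + √(-12 + 0) = -5 + √(-12) = -5 + 2*I*√3 ≈ -5.0 + 3.4641*I)
b(9, 10) - a = 10 - (-5 + 2*I*√3) = 10 + (5 - 2*I*√3) = 15 - 2*I*√3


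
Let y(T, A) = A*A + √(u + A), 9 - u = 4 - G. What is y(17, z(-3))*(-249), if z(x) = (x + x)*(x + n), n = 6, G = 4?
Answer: -80676 - 747*I ≈ -80676.0 - 747.0*I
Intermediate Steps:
u = 9 (u = 9 - (4 - 1*4) = 9 - (4 - 4) = 9 - 1*0 = 9 + 0 = 9)
z(x) = 2*x*(6 + x) (z(x) = (x + x)*(x + 6) = (2*x)*(6 + x) = 2*x*(6 + x))
y(T, A) = A² + √(9 + A) (y(T, A) = A*A + √(9 + A) = A² + √(9 + A))
y(17, z(-3))*(-249) = ((2*(-3)*(6 - 3))² + √(9 + 2*(-3)*(6 - 3)))*(-249) = ((2*(-3)*3)² + √(9 + 2*(-3)*3))*(-249) = ((-18)² + √(9 - 18))*(-249) = (324 + √(-9))*(-249) = (324 + 3*I)*(-249) = -80676 - 747*I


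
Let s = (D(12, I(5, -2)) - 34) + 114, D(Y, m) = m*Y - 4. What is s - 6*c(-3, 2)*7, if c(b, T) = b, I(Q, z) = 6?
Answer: 274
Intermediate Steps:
D(Y, m) = -4 + Y*m (D(Y, m) = Y*m - 4 = -4 + Y*m)
s = 148 (s = ((-4 + 12*6) - 34) + 114 = ((-4 + 72) - 34) + 114 = (68 - 34) + 114 = 34 + 114 = 148)
s - 6*c(-3, 2)*7 = 148 - 6*(-3)*7 = 148 + 18*7 = 148 + 126 = 274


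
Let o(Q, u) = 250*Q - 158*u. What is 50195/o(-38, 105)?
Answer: -10039/5218 ≈ -1.9239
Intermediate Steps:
o(Q, u) = -158*u + 250*Q
50195/o(-38, 105) = 50195/(-158*105 + 250*(-38)) = 50195/(-16590 - 9500) = 50195/(-26090) = 50195*(-1/26090) = -10039/5218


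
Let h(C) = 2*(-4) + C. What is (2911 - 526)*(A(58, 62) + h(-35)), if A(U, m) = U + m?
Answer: 183645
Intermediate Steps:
h(C) = -8 + C
(2911 - 526)*(A(58, 62) + h(-35)) = (2911 - 526)*((58 + 62) + (-8 - 35)) = 2385*(120 - 43) = 2385*77 = 183645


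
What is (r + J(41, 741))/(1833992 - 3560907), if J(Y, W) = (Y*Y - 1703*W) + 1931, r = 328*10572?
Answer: -441861/345383 ≈ -1.2793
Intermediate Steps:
r = 3467616
J(Y, W) = 1931 + Y**2 - 1703*W (J(Y, W) = (Y**2 - 1703*W) + 1931 = 1931 + Y**2 - 1703*W)
(r + J(41, 741))/(1833992 - 3560907) = (3467616 + (1931 + 41**2 - 1703*741))/(1833992 - 3560907) = (3467616 + (1931 + 1681 - 1261923))/(-1726915) = (3467616 - 1258311)*(-1/1726915) = 2209305*(-1/1726915) = -441861/345383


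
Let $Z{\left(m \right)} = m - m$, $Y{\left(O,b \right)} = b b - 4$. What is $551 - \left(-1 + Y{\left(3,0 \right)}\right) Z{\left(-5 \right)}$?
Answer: $551$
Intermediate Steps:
$Y{\left(O,b \right)} = -4 + b^{2}$ ($Y{\left(O,b \right)} = b^{2} - 4 = -4 + b^{2}$)
$Z{\left(m \right)} = 0$
$551 - \left(-1 + Y{\left(3,0 \right)}\right) Z{\left(-5 \right)} = 551 - \left(-1 - \left(4 - 0^{2}\right)\right) 0 = 551 - \left(-1 + \left(-4 + 0\right)\right) 0 = 551 - \left(-1 - 4\right) 0 = 551 - \left(-5\right) 0 = 551 - 0 = 551 + 0 = 551$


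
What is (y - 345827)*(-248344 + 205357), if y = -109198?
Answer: 19560159675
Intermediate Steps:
(y - 345827)*(-248344 + 205357) = (-109198 - 345827)*(-248344 + 205357) = -455025*(-42987) = 19560159675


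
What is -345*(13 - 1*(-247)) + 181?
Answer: -89519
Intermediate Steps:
-345*(13 - 1*(-247)) + 181 = -345*(13 + 247) + 181 = -345*260 + 181 = -89700 + 181 = -89519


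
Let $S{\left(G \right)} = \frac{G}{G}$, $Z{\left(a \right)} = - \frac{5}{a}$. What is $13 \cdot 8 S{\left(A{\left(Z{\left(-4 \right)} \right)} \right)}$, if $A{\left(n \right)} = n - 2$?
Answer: $104$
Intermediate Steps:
$A{\left(n \right)} = -2 + n$ ($A{\left(n \right)} = n - 2 = -2 + n$)
$S{\left(G \right)} = 1$
$13 \cdot 8 S{\left(A{\left(Z{\left(-4 \right)} \right)} \right)} = 13 \cdot 8 \cdot 1 = 104 \cdot 1 = 104$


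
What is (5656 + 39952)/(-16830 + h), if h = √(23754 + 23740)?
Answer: -383791320/141600703 - 22804*√47494/141600703 ≈ -2.7455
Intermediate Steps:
h = √47494 ≈ 217.93
(5656 + 39952)/(-16830 + h) = (5656 + 39952)/(-16830 + √47494) = 45608/(-16830 + √47494)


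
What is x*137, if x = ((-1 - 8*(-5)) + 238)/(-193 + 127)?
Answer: -37949/66 ≈ -574.98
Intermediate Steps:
x = -277/66 (x = ((-1 + 40) + 238)/(-66) = (39 + 238)*(-1/66) = 277*(-1/66) = -277/66 ≈ -4.1970)
x*137 = -277/66*137 = -37949/66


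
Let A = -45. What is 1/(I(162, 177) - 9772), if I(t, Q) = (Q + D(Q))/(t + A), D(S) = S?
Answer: -39/380990 ≈ -0.00010236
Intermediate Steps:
I(t, Q) = 2*Q/(-45 + t) (I(t, Q) = (Q + Q)/(t - 45) = (2*Q)/(-45 + t) = 2*Q/(-45 + t))
1/(I(162, 177) - 9772) = 1/(2*177/(-45 + 162) - 9772) = 1/(2*177/117 - 9772) = 1/(2*177*(1/117) - 9772) = 1/(118/39 - 9772) = 1/(-380990/39) = -39/380990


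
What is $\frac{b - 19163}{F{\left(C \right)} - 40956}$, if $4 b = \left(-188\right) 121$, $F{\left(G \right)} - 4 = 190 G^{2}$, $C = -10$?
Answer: $\frac{1775}{1568} \approx 1.132$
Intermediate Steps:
$F{\left(G \right)} = 4 + 190 G^{2}$
$b = -5687$ ($b = \frac{\left(-188\right) 121}{4} = \frac{1}{4} \left(-22748\right) = -5687$)
$\frac{b - 19163}{F{\left(C \right)} - 40956} = \frac{-5687 - 19163}{\left(4 + 190 \left(-10\right)^{2}\right) - 40956} = - \frac{24850}{\left(4 + 190 \cdot 100\right) - 40956} = - \frac{24850}{\left(4 + 19000\right) - 40956} = - \frac{24850}{19004 - 40956} = - \frac{24850}{-21952} = \left(-24850\right) \left(- \frac{1}{21952}\right) = \frac{1775}{1568}$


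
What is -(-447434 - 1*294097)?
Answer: 741531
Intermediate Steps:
-(-447434 - 1*294097) = -(-447434 - 294097) = -1*(-741531) = 741531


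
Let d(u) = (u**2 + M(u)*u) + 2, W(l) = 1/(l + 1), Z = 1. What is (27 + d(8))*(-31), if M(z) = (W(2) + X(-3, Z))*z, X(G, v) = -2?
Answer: 1271/3 ≈ 423.67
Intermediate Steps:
W(l) = 1/(1 + l)
M(z) = -5*z/3 (M(z) = (1/(1 + 2) - 2)*z = (1/3 - 2)*z = -5*z/3)
d(u) = 2 - 2*u**2/3 (d(u) = (u**2 + (-5*u/3)*u) + 2 = (u**2 - 5*u**2/3) + 2 = -2*u**2/3 + 2 = 2 - 2*u**2/3)
(27 + d(8))*(-31) = (27 + (2 - 2/3*8**2))*(-31) = (27 + (2 - 2/3*64))*(-31) = (27 + (2 - 128/3))*(-31) = (27 - 122/3)*(-31) = -41/3*(-31) = 1271/3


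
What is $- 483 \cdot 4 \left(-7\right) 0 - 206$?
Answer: $-206$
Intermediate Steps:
$- 483 \cdot 4 \left(-7\right) 0 - 206 = - 483 \left(\left(-28\right) 0\right) - 206 = \left(-483\right) 0 - 206 = 0 - 206 = -206$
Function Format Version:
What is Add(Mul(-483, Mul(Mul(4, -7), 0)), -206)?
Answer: -206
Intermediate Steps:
Add(Mul(-483, Mul(Mul(4, -7), 0)), -206) = Add(Mul(-483, Mul(-28, 0)), -206) = Add(Mul(-483, 0), -206) = Add(0, -206) = -206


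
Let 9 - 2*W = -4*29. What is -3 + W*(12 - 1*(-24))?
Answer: 2247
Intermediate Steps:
W = 125/2 (W = 9/2 - (-2)*29 = 9/2 - ½*(-116) = 9/2 + 58 = 125/2 ≈ 62.500)
-3 + W*(12 - 1*(-24)) = -3 + 125*(12 - 1*(-24))/2 = -3 + 125*(12 + 24)/2 = -3 + (125/2)*36 = -3 + 2250 = 2247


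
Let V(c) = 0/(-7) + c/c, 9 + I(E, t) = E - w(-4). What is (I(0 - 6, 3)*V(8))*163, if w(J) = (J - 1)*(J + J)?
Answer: -8965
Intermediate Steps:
w(J) = 2*J*(-1 + J) (w(J) = (-1 + J)*(2*J) = 2*J*(-1 + J))
I(E, t) = -49 + E (I(E, t) = -9 + (E - 2*(-4)*(-1 - 4)) = -9 + (E - 2*(-4)*(-5)) = -9 + (E - 1*40) = -9 + (E - 40) = -9 + (-40 + E) = -49 + E)
V(c) = 1 (V(c) = 0*(-⅐) + 1 = 0 + 1 = 1)
(I(0 - 6, 3)*V(8))*163 = ((-49 + (0 - 6))*1)*163 = ((-49 - 6)*1)*163 = -55*1*163 = -55*163 = -8965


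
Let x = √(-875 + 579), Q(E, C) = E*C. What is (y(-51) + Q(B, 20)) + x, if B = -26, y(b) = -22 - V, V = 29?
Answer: -571 + 2*I*√74 ≈ -571.0 + 17.205*I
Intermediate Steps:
y(b) = -51 (y(b) = -22 - 1*29 = -22 - 29 = -51)
Q(E, C) = C*E
x = 2*I*√74 (x = √(-296) = 2*I*√74 ≈ 17.205*I)
(y(-51) + Q(B, 20)) + x = (-51 + 20*(-26)) + 2*I*√74 = (-51 - 520) + 2*I*√74 = -571 + 2*I*√74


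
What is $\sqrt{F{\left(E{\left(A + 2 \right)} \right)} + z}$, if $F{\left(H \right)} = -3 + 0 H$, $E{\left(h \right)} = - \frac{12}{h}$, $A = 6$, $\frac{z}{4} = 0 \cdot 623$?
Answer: $i \sqrt{3} \approx 1.732 i$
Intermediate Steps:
$z = 0$ ($z = 4 \cdot 0 \cdot 623 = 4 \cdot 0 = 0$)
$F{\left(H \right)} = -3$ ($F{\left(H \right)} = -3 + 0 = -3$)
$\sqrt{F{\left(E{\left(A + 2 \right)} \right)} + z} = \sqrt{-3 + 0} = \sqrt{-3} = i \sqrt{3}$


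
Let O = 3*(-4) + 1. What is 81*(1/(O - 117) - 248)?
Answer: -2571345/128 ≈ -20089.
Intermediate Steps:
O = -11 (O = -12 + 1 = -11)
81*(1/(O - 117) - 248) = 81*(1/(-11 - 117) - 248) = 81*(1/(-128) - 248) = 81*(-1/128 - 248) = 81*(-31745/128) = -2571345/128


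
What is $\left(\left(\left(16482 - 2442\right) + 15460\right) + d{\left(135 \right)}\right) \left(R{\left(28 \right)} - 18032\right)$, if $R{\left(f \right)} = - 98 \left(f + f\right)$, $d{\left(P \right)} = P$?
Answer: $-697015200$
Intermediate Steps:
$R{\left(f \right)} = - 196 f$ ($R{\left(f \right)} = - 98 \cdot 2 f = - 196 f$)
$\left(\left(\left(16482 - 2442\right) + 15460\right) + d{\left(135 \right)}\right) \left(R{\left(28 \right)} - 18032\right) = \left(\left(\left(16482 - 2442\right) + 15460\right) + 135\right) \left(\left(-196\right) 28 - 18032\right) = \left(\left(14040 + 15460\right) + 135\right) \left(-5488 - 18032\right) = \left(29500 + 135\right) \left(-23520\right) = 29635 \left(-23520\right) = -697015200$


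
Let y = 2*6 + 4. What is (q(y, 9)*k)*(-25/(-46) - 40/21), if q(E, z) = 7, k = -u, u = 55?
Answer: 72325/138 ≈ 524.09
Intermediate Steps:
k = -55 (k = -1*55 = -55)
y = 16 (y = 12 + 4 = 16)
(q(y, 9)*k)*(-25/(-46) - 40/21) = (7*(-55))*(-25/(-46) - 40/21) = -385*(-25*(-1/46) - 40*1/21) = -385*(25/46 - 40/21) = -385*(-1315/966) = 72325/138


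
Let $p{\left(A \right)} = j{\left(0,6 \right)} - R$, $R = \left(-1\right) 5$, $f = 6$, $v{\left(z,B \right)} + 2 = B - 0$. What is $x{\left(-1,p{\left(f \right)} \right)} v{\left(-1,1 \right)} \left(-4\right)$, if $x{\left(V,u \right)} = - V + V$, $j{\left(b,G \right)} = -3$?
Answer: $0$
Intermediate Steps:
$v{\left(z,B \right)} = -2 + B$ ($v{\left(z,B \right)} = -2 + \left(B - 0\right) = -2 + \left(B + 0\right) = -2 + B$)
$R = -5$
$p{\left(A \right)} = 2$ ($p{\left(A \right)} = -3 - -5 = -3 + 5 = 2$)
$x{\left(V,u \right)} = 0$
$x{\left(-1,p{\left(f \right)} \right)} v{\left(-1,1 \right)} \left(-4\right) = 0 \left(-2 + 1\right) \left(-4\right) = 0 \left(-1\right) \left(-4\right) = 0 \left(-4\right) = 0$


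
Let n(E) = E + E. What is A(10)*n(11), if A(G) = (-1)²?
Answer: 22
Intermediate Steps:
n(E) = 2*E
A(G) = 1
A(10)*n(11) = 1*(2*11) = 1*22 = 22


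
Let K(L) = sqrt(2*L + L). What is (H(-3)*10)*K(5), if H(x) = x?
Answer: -30*sqrt(15) ≈ -116.19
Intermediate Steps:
K(L) = sqrt(3)*sqrt(L) (K(L) = sqrt(3*L) = sqrt(3)*sqrt(L))
(H(-3)*10)*K(5) = (-3*10)*(sqrt(3)*sqrt(5)) = -30*sqrt(15)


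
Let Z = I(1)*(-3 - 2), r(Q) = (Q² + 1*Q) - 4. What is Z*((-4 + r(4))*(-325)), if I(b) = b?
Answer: 19500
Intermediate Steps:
r(Q) = -4 + Q + Q² (r(Q) = (Q² + Q) - 4 = (Q + Q²) - 4 = -4 + Q + Q²)
Z = -5 (Z = 1*(-3 - 2) = 1*(-5) = -5)
Z*((-4 + r(4))*(-325)) = -5*(-4 + (-4 + 4 + 4²))*(-325) = -5*(-4 + (-4 + 4 + 16))*(-325) = -5*(-4 + 16)*(-325) = -60*(-325) = -5*(-3900) = 19500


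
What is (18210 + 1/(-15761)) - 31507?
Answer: -209574018/15761 ≈ -13297.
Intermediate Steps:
(18210 + 1/(-15761)) - 31507 = (18210 - 1/15761) - 31507 = 287007809/15761 - 31507 = -209574018/15761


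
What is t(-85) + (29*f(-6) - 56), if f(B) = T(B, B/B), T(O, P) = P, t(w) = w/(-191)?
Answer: -5072/191 ≈ -26.555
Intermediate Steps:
t(w) = -w/191 (t(w) = w*(-1/191) = -w/191)
f(B) = 1 (f(B) = B/B = 1)
t(-85) + (29*f(-6) - 56) = -1/191*(-85) + (29*1 - 56) = 85/191 + (29 - 56) = 85/191 - 27 = -5072/191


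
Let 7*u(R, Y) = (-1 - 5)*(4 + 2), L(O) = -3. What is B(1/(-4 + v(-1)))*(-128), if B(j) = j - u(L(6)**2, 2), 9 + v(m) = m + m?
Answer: -68224/105 ≈ -649.75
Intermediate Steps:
v(m) = -9 + 2*m (v(m) = -9 + (m + m) = -9 + 2*m)
u(R, Y) = -36/7 (u(R, Y) = ((-1 - 5)*(4 + 2))/7 = (-6*6)/7 = (1/7)*(-36) = -36/7)
B(j) = 36/7 + j (B(j) = j - 1*(-36/7) = j + 36/7 = 36/7 + j)
B(1/(-4 + v(-1)))*(-128) = (36/7 + 1/(-4 + (-9 + 2*(-1))))*(-128) = (36/7 + 1/(-4 + (-9 - 2)))*(-128) = (36/7 + 1/(-4 - 11))*(-128) = (36/7 + 1/(-15))*(-128) = (36/7 - 1/15)*(-128) = (533/105)*(-128) = -68224/105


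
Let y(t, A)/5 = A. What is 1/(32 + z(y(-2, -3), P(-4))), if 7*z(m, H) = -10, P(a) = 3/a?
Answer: 7/214 ≈ 0.032710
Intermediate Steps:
y(t, A) = 5*A
z(m, H) = -10/7 (z(m, H) = (1/7)*(-10) = -10/7)
1/(32 + z(y(-2, -3), P(-4))) = 1/(32 - 10/7) = 1/(214/7) = 7/214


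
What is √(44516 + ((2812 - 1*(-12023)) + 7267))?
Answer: 3*√7402 ≈ 258.10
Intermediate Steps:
√(44516 + ((2812 - 1*(-12023)) + 7267)) = √(44516 + ((2812 + 12023) + 7267)) = √(44516 + (14835 + 7267)) = √(44516 + 22102) = √66618 = 3*√7402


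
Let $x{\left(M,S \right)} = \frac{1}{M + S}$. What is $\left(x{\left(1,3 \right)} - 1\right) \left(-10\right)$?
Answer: $\frac{15}{2} \approx 7.5$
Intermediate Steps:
$\left(x{\left(1,3 \right)} - 1\right) \left(-10\right) = \left(\frac{1}{1 + 3} - 1\right) \left(-10\right) = \left(\frac{1}{4} - 1\right) \left(-10\right) = \left(- \frac{3}{4}\right) \left(-10\right) = \frac{15}{2}$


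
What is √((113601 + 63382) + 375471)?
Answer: √552454 ≈ 743.27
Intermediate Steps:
√((113601 + 63382) + 375471) = √(176983 + 375471) = √552454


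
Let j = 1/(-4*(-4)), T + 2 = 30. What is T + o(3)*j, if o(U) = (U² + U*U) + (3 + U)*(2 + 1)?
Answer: 121/4 ≈ 30.250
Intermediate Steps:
o(U) = 9 + 2*U² + 3*U (o(U) = (U² + U²) + (3 + U)*3 = 2*U² + (9 + 3*U) = 9 + 2*U² + 3*U)
T = 28 (T = -2 + 30 = 28)
j = 1/16 ≈ 0.062500
T + o(3)*j = 28 + (9 + 2*3² + 3*3)*(1/16) = 28 + (9 + 2*9 + 9)*(1/16) = 28 + (9 + 18 + 9)*(1/16) = 28 + 36*(1/16) = 28 + 9/4 = 121/4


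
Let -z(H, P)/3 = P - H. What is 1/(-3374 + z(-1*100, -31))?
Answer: -1/3581 ≈ -0.00027925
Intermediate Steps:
z(H, P) = -3*P + 3*H (z(H, P) = -3*(P - H) = -3*P + 3*H)
1/(-3374 + z(-1*100, -31)) = 1/(-3374 + (-3*(-31) + 3*(-1*100))) = 1/(-3374 + (93 + 3*(-100))) = 1/(-3374 + (93 - 300)) = 1/(-3374 - 207) = 1/(-3581) = -1/3581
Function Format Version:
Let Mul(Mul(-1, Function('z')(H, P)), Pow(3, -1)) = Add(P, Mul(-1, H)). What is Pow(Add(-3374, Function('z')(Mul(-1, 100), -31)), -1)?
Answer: Rational(-1, 3581) ≈ -0.00027925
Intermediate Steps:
Function('z')(H, P) = Add(Mul(-3, P), Mul(3, H)) (Function('z')(H, P) = Mul(-3, Add(P, Mul(-1, H))) = Add(Mul(-3, P), Mul(3, H)))
Pow(Add(-3374, Function('z')(Mul(-1, 100), -31)), -1) = Pow(Add(-3374, Add(Mul(-3, -31), Mul(3, Mul(-1, 100)))), -1) = Pow(Add(-3374, Add(93, Mul(3, -100))), -1) = Pow(Add(-3374, Add(93, -300)), -1) = Pow(Add(-3374, -207), -1) = Pow(-3581, -1) = Rational(-1, 3581)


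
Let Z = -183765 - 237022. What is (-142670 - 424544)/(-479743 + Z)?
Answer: 283607/450265 ≈ 0.62987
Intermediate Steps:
Z = -420787
(-142670 - 424544)/(-479743 + Z) = (-142670 - 424544)/(-479743 - 420787) = -567214/(-900530) = -567214*(-1/900530) = 283607/450265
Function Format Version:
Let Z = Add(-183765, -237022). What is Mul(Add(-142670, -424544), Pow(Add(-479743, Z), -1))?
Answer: Rational(283607, 450265) ≈ 0.62987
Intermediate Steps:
Z = -420787
Mul(Add(-142670, -424544), Pow(Add(-479743, Z), -1)) = Mul(Add(-142670, -424544), Pow(Add(-479743, -420787), -1)) = Mul(-567214, Pow(-900530, -1)) = Mul(-567214, Rational(-1, 900530)) = Rational(283607, 450265)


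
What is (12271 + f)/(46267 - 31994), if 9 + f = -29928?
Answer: -17666/14273 ≈ -1.2377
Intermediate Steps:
f = -29937 (f = -9 - 29928 = -29937)
(12271 + f)/(46267 - 31994) = (12271 - 29937)/(46267 - 31994) = -17666/14273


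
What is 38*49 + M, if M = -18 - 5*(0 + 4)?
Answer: 1824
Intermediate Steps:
M = -38 (M = -18 - 5*4 = -18 - 1*20 = -18 - 20 = -38)
38*49 + M = 38*49 - 38 = 1862 - 38 = 1824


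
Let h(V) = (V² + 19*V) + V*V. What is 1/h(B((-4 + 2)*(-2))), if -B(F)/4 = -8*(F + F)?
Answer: 1/135936 ≈ 7.3564e-6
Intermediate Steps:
B(F) = 64*F (B(F) = -(-32)*(F + F) = -(-32)*2*F = -(-64)*F = 64*F)
h(V) = 2*V² + 19*V (h(V) = (V² + 19*V) + V² = 2*V² + 19*V)
1/h(B((-4 + 2)*(-2))) = 1/((64*((-4 + 2)*(-2)))*(19 + 2*(64*((-4 + 2)*(-2))))) = 1/((64*(-2*(-2)))*(19 + 2*(64*(-2*(-2))))) = 1/((64*4)*(19 + 2*(64*4))) = 1/(256*(19 + 2*256)) = 1/(256*(19 + 512)) = 1/(256*531) = 1/135936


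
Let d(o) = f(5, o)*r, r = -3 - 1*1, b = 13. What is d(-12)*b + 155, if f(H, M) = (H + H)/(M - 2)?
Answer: 1345/7 ≈ 192.14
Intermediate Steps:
r = -4 (r = -3 - 1 = -4)
f(H, M) = 2*H/(-2 + M) (f(H, M) = (2*H)/(-2 + M) = 2*H/(-2 + M))
d(o) = -40/(-2 + o) (d(o) = (2*5/(-2 + o))*(-4) = (10/(-2 + o))*(-4) = -40/(-2 + o))
d(-12)*b + 155 = -40/(-2 - 12)*13 + 155 = -40/(-14)*13 + 155 = -40*(-1/14)*13 + 155 = (20/7)*13 + 155 = 260/7 + 155 = 1345/7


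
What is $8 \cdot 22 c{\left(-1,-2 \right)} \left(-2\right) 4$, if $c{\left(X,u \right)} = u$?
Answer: $2816$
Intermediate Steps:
$8 \cdot 22 c{\left(-1,-2 \right)} \left(-2\right) 4 = 8 \cdot 22 \left(-2\right) \left(-2\right) 4 = 176 \cdot 4 \cdot 4 = 176 \cdot 16 = 2816$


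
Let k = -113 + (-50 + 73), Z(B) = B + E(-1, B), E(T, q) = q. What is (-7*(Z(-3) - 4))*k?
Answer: -6300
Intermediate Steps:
Z(B) = 2*B (Z(B) = B + B = 2*B)
k = -90 (k = -113 + 23 = -90)
(-7*(Z(-3) - 4))*k = -7*(2*(-3) - 4)*(-90) = -7*(-6 - 4)*(-90) = -7*(-10)*(-90) = 70*(-90) = -6300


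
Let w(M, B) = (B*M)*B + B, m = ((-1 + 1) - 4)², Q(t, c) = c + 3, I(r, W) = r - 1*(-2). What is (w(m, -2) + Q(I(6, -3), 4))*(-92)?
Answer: -6348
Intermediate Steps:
I(r, W) = 2 + r (I(r, W) = r + 2 = 2 + r)
Q(t, c) = 3 + c
m = 16 (m = (0 - 4)² = (-4)² = 16)
w(M, B) = B + M*B² (w(M, B) = M*B² + B = B + M*B²)
(w(m, -2) + Q(I(6, -3), 4))*(-92) = (-2*(1 - 2*16) + (3 + 4))*(-92) = (-2*(1 - 32) + 7)*(-92) = (-2*(-31) + 7)*(-92) = (62 + 7)*(-92) = 69*(-92) = -6348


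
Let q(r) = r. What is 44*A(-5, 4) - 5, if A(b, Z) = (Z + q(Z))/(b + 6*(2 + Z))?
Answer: 197/31 ≈ 6.3548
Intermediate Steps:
A(b, Z) = 2*Z/(12 + b + 6*Z) (A(b, Z) = (Z + Z)/(b + 6*(2 + Z)) = (2*Z)/(b + (12 + 6*Z)) = (2*Z)/(12 + b + 6*Z) = 2*Z/(12 + b + 6*Z))
44*A(-5, 4) - 5 = 44*(2*4/(12 - 5 + 6*4)) - 5 = 44*(2*4/(12 - 5 + 24)) - 5 = 44*(2*4/31) - 5 = 44*(2*4*(1/31)) - 5 = 44*(8/31) - 5 = 352/31 - 5 = 197/31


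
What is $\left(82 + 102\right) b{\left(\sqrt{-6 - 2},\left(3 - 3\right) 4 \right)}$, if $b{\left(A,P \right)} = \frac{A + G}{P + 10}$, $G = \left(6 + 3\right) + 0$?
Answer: $\frac{828}{5} + \frac{184 i \sqrt{2}}{5} \approx 165.6 + 52.043 i$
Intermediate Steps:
$G = 9$ ($G = 9 + 0 = 9$)
$b{\left(A,P \right)} = \frac{9 + A}{10 + P}$ ($b{\left(A,P \right)} = \frac{A + 9}{P + 10} = \frac{9 + A}{10 + P}$)
$\left(82 + 102\right) b{\left(\sqrt{-6 - 2},\left(3 - 3\right) 4 \right)} = \left(82 + 102\right) \frac{9 + \sqrt{-6 - 2}}{10 + \left(3 - 3\right) 4} = 184 \frac{9 + \sqrt{-8}}{10 + 0 \cdot 4} = 184 \frac{9 + 2 i \sqrt{2}}{10 + 0} = 184 \frac{9 + 2 i \sqrt{2}}{10} = 184 \left(\frac{9}{10} + \frac{i \sqrt{2}}{5}\right) = \frac{828}{5} + \frac{184 i \sqrt{2}}{5}$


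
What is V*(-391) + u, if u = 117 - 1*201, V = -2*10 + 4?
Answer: 6172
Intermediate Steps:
V = -16 (V = -20 + 4 = -16)
u = -84 (u = 117 - 201 = -84)
V*(-391) + u = -16*(-391) - 84 = 6256 - 84 = 6172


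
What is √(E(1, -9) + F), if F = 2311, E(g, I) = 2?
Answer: 3*√257 ≈ 48.094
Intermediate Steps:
√(E(1, -9) + F) = √(2 + 2311) = √2313 = 3*√257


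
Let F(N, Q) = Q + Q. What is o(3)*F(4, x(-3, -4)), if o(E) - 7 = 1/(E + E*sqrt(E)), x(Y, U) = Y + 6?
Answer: 41 + sqrt(3) ≈ 42.732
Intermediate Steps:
x(Y, U) = 6 + Y
F(N, Q) = 2*Q
o(E) = 7 + 1/(E + E**(3/2)) (o(E) = 7 + 1/(E + E*sqrt(E)) = 7 + 1/(E + E**(3/2)))
o(3)*F(4, x(-3, -4)) = ((1 + 7*3 + 7*3**(3/2))/(3 + 3**(3/2)))*(2*(6 - 3)) = ((1 + 21 + 7*(3*sqrt(3)))/(3 + 3*sqrt(3)))*(2*3) = ((1 + 21 + 21*sqrt(3))/(3 + 3*sqrt(3)))*6 = ((22 + 21*sqrt(3))/(3 + 3*sqrt(3)))*6 = 6*(22 + 21*sqrt(3))/(3 + 3*sqrt(3))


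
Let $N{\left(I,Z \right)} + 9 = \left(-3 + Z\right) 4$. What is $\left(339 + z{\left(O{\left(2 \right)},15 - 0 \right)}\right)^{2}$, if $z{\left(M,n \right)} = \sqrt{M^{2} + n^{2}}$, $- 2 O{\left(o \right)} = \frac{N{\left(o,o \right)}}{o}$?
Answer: $\frac{\left(1356 + \sqrt{3769}\right)^{2}}{16} \approx 1.2556 \cdot 10^{5}$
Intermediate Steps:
$N{\left(I,Z \right)} = -21 + 4 Z$ ($N{\left(I,Z \right)} = -9 + \left(-3 + Z\right) 4 = -9 + \left(-12 + 4 Z\right) = -21 + 4 Z$)
$O{\left(o \right)} = - \frac{-21 + 4 o}{2 o}$ ($O{\left(o \right)} = - \frac{\left(-21 + 4 o\right) \frac{1}{o}}{2} = - \frac{\frac{1}{o} \left(-21 + 4 o\right)}{2} = - \frac{-21 + 4 o}{2 o}$)
$\left(339 + z{\left(O{\left(2 \right)},15 - 0 \right)}\right)^{2} = \left(339 + \sqrt{\left(-2 + \frac{21}{2 \cdot 2}\right)^{2} + \left(15 - 0\right)^{2}}\right)^{2} = \left(339 + \sqrt{\left(-2 + \frac{21}{2} \cdot \frac{1}{2}\right)^{2} + \left(15 + 0\right)^{2}}\right)^{2} = \left(339 + \sqrt{\left(-2 + \frac{21}{4}\right)^{2} + 15^{2}}\right)^{2} = \left(339 + \sqrt{\left(\frac{13}{4}\right)^{2} + 225}\right)^{2} = \left(339 + \sqrt{\frac{169}{16} + 225}\right)^{2} = \left(339 + \sqrt{\frac{3769}{16}}\right)^{2} = \left(339 + \frac{\sqrt{3769}}{4}\right)^{2}$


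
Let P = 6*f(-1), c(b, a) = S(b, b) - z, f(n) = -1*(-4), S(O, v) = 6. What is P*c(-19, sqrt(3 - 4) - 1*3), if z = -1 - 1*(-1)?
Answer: 144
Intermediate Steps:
f(n) = 4
z = 0 (z = -1 + 1 = 0)
c(b, a) = 6 (c(b, a) = 6 - 1*0 = 6 + 0 = 6)
P = 24 (P = 6*4 = 24)
P*c(-19, sqrt(3 - 4) - 1*3) = 24*6 = 144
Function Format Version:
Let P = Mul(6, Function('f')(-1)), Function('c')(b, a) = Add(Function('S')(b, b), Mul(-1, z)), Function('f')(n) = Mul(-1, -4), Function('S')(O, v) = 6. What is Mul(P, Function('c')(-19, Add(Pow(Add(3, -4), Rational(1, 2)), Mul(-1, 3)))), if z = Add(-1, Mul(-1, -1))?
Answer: 144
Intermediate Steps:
Function('f')(n) = 4
z = 0 (z = Add(-1, 1) = 0)
Function('c')(b, a) = 6 (Function('c')(b, a) = Add(6, Mul(-1, 0)) = Add(6, 0) = 6)
P = 24 (P = Mul(6, 4) = 24)
Mul(P, Function('c')(-19, Add(Pow(Add(3, -4), Rational(1, 2)), Mul(-1, 3)))) = Mul(24, 6) = 144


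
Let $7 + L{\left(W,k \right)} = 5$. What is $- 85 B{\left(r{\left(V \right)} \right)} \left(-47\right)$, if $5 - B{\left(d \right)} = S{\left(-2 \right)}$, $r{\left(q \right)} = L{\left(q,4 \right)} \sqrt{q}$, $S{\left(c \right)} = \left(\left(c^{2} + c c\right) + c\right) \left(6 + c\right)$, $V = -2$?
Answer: $-75905$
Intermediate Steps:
$L{\left(W,k \right)} = -2$ ($L{\left(W,k \right)} = -7 + 5 = -2$)
$S{\left(c \right)} = \left(6 + c\right) \left(c + 2 c^{2}\right)$ ($S{\left(c \right)} = \left(\left(c^{2} + c^{2}\right) + c\right) \left(6 + c\right) = \left(2 c^{2} + c\right) \left(6 + c\right) = \left(c + 2 c^{2}\right) \left(6 + c\right) = \left(6 + c\right) \left(c + 2 c^{2}\right)$)
$r{\left(q \right)} = - 2 \sqrt{q}$
$B{\left(d \right)} = -19$ ($B{\left(d \right)} = 5 - - 2 \left(6 + 2 \left(-2\right)^{2} + 13 \left(-2\right)\right) = 5 - - 2 \left(6 + 2 \cdot 4 - 26\right) = 5 - - 2 \left(6 + 8 - 26\right) = 5 - \left(-2\right) \left(-12\right) = 5 - 24 = -19$)
$- 85 B{\left(r{\left(V \right)} \right)} \left(-47\right) = \left(-85\right) \left(-19\right) \left(-47\right) = 1615 \left(-47\right) = -75905$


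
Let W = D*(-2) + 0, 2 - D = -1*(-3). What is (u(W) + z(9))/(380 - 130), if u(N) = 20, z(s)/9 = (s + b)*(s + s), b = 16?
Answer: 407/25 ≈ 16.280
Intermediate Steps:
D = -1 (D = 2 - (-1)*(-3) = 2 - 1*3 = 2 - 3 = -1)
z(s) = 18*s*(16 + s) (z(s) = 9*((s + 16)*(s + s)) = 9*((16 + s)*(2*s)) = 9*(2*s*(16 + s)) = 18*s*(16 + s))
W = 2 (W = -1*(-2) + 0 = 2 + 0 = 2)
(u(W) + z(9))/(380 - 130) = (20 + 18*9*(16 + 9))/(380 - 130) = (20 + 18*9*25)/250 = (20 + 4050)*(1/250) = 4070*(1/250) = 407/25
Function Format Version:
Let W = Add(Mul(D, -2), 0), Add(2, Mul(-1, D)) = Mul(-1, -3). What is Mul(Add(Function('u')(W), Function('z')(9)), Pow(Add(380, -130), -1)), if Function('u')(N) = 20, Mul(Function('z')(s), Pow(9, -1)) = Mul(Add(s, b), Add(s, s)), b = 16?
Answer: Rational(407, 25) ≈ 16.280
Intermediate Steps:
D = -1 (D = Add(2, Mul(-1, Mul(-1, -3))) = Add(2, Mul(-1, 3)) = Add(2, -3) = -1)
Function('z')(s) = Mul(18, s, Add(16, s)) (Function('z')(s) = Mul(9, Mul(Add(s, 16), Add(s, s))) = Mul(9, Mul(Add(16, s), Mul(2, s))) = Mul(9, Mul(2, s, Add(16, s))) = Mul(18, s, Add(16, s)))
W = 2 (W = Add(Mul(-1, -2), 0) = Add(2, 0) = 2)
Mul(Add(Function('u')(W), Function('z')(9)), Pow(Add(380, -130), -1)) = Mul(Add(20, Mul(18, 9, Add(16, 9))), Pow(Add(380, -130), -1)) = Mul(Add(20, Mul(18, 9, 25)), Pow(250, -1)) = Mul(Add(20, 4050), Rational(1, 250)) = Mul(4070, Rational(1, 250)) = Rational(407, 25)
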